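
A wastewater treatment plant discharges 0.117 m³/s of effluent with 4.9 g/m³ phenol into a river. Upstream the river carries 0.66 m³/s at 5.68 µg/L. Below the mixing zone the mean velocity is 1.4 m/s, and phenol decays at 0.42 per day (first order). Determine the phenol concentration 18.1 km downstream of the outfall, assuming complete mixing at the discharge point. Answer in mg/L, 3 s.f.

0.697 mg/L

5.68 µg/L = 0.00568 mg/L.
After complete mixing, C₀ = (0.117·4.9 + 0.66·0.00568) / 0.777 = 0.7427 mg/L.
Travel time t = 1.81e+04 m / 1.4 m/s = 1.293e+04 s = 0.1496 d.
C = 0.7427·exp(−0.42·0.1496) = 0.7427·0.9391 = 0.6974 mg/L.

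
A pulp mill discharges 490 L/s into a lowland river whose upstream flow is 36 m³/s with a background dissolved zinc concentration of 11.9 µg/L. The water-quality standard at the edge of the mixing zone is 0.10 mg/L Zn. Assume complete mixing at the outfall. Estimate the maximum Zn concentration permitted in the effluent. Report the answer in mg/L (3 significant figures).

490 L/s = 0.49 m³/s.
11.9 µg/L = 0.0119 mg/L.
Mass balance: 0.1·36.49 = 0.49·Cₑ + 36·0.0119.
Cₑ = (3.649 − 0.4284) / 0.49 = 6.573 mg/L.

6.57 mg/L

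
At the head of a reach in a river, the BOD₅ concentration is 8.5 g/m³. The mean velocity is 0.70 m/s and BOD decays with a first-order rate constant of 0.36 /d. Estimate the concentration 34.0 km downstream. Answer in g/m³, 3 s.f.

Travel time t = 34.0 km / 0.70 m/s = 3.4e+04/0.70 = 4.857e+04 s = 0.5622 d.
First-order decay: C = 8.5·exp(−0.36·0.5622) = 8.5·0.8168 = 6.943 g/m³.

6.94 g/m³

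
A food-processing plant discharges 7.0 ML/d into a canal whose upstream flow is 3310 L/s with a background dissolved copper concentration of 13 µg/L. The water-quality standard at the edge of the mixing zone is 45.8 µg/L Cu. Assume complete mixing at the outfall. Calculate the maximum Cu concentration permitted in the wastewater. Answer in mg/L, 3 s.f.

7.0 ML/d = 0.08102 m³/s.
3310 L/s = 3.31 m³/s.
13 µg/L = 0.013 mg/L.
45.8 µg/L = 0.0458 mg/L.
Mass balance: 0.0458·3.391 = 0.08102·Cₑ + 3.31·0.013.
Cₑ = (0.1553 − 0.04303) / 0.08102 = 1.386 mg/L.

1.39 mg/L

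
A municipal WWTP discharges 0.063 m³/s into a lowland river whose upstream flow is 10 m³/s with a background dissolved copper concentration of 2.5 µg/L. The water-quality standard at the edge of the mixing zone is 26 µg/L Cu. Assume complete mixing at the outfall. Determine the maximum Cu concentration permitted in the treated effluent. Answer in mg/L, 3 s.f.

2.5 µg/L = 0.0025 mg/L.
26 µg/L = 0.026 mg/L.
Mass balance: 0.026·10.06 = 0.063·Cₑ + 10·0.0025.
Cₑ = (0.2616 − 0.025) / 0.063 = 3.756 mg/L.

3.76 mg/L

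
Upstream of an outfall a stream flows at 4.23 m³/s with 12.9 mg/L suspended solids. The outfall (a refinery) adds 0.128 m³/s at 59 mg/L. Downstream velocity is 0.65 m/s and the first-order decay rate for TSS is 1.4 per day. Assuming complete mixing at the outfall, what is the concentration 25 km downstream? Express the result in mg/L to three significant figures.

7.64 mg/L

After complete mixing, C₀ = (0.128·59 + 4.23·12.9) / 4.358 = 14.25 mg/L.
Travel time t = 2.5e+04 m / 0.65 m/s = 3.846e+04 s = 0.4452 d.
C = 14.25·exp(−1.4·0.4452) = 14.25·0.5362 = 7.643 mg/L.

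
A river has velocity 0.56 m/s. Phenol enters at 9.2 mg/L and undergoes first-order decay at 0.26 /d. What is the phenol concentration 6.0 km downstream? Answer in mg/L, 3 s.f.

8.91 mg/L

Travel time t = 6.0 km / 0.56 m/s = 6000/0.56 = 1.071e+04 s = 0.124 d.
First-order decay: C = 9.2·exp(−0.26·0.124) = 9.2·0.9683 = 8.908 mg/L.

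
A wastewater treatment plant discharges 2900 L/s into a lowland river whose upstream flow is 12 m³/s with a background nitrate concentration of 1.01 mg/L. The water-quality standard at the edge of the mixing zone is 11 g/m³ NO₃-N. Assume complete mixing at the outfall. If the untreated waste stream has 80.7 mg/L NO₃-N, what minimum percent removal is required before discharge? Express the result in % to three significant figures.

35.1 %

2900 L/s = 2.9 m³/s.
Mass balance: 11·14.9 = 2.9·Cₑ + 12·1.01.
Cₑ = (163.9 − 12.12) / 2.9 = 52.34 mg/L.
Required removal = 1 − 52.34/80.7 = 35.15 %.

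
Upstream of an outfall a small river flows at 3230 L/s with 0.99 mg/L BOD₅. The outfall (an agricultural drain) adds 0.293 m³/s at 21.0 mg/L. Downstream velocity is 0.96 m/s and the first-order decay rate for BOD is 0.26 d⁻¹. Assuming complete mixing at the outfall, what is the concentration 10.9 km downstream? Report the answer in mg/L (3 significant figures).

2.57 mg/L

3230 L/s = 3.23 m³/s.
After complete mixing, C₀ = (0.293·21 + 3.23·0.99) / 3.523 = 2.654 mg/L.
Travel time t = 1.09e+04 m / 0.96 m/s = 1.135e+04 s = 0.1314 d.
C = 2.654·exp(−0.26·0.1314) = 2.654·0.9664 = 2.565 mg/L.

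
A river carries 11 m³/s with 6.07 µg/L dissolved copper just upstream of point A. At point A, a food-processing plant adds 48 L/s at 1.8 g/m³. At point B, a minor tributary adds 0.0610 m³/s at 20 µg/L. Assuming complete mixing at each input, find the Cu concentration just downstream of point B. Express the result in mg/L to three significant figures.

0.0139 mg/L

6.07 µg/L = 0.00607 mg/L.
48 L/s = 0.048 m³/s.
After input A: C = (11·0.00607 + 0.048·1.8) / 11.05 = 0.01386 mg/L.
20 µg/L = 0.02 mg/L.
After input B: C = (11.05·0.01386 + 0.061·0.02) / 11.11 = 0.0139 mg/L.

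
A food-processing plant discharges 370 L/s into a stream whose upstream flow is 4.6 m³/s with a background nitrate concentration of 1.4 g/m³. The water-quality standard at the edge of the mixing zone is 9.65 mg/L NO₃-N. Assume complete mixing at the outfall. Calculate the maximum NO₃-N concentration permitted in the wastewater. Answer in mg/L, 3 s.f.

370 L/s = 0.37 m³/s.
Mass balance: 9.65·4.97 = 0.37·Cₑ + 4.6·1.4.
Cₑ = (47.96 − 6.44) / 0.37 = 112.2 mg/L.

112 mg/L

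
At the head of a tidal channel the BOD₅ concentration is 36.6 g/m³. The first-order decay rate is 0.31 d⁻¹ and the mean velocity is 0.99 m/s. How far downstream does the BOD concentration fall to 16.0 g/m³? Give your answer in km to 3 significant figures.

From C = C₀·e^(−kt), t = ln(C₀/C)/k = ln(36.6/16.0)/0.31 = 0.8275/0.31 = 2.669 d.
Distance = v·t = 0.99 m/s × 2.306e+05 s = 2.283e+05 m = 228.3 km.

228 km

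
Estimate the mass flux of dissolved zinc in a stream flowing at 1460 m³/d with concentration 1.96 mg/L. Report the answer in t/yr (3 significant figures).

1460 m³/d = 0.0169 m³/s.
Mass flux = Q·C = 0.0169 m³/s × 1.96 g/m³ = 0.03312 g/s.
= 0.03312 g/s × 31.56 = 1.045 t/yr.

1.05 t/yr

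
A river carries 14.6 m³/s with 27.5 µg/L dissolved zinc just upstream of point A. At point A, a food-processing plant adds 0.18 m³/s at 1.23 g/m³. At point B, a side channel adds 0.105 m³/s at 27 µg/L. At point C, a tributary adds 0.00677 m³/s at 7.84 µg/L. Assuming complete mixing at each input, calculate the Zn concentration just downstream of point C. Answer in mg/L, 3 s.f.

27.5 µg/L = 0.0275 mg/L.
After input A: C = (14.6·0.0275 + 0.18·1.23) / 14.78 = 0.04214 mg/L.
27 µg/L = 0.027 mg/L.
After input B: C = (14.78·0.04214 + 0.105·0.027) / 14.88 = 0.04204 mg/L.
7.84 µg/L = 0.00784 mg/L.
After input C: C = (14.88·0.04204 + 0.00677·0.00784) / 14.89 = 0.04202 mg/L.

0.0420 mg/L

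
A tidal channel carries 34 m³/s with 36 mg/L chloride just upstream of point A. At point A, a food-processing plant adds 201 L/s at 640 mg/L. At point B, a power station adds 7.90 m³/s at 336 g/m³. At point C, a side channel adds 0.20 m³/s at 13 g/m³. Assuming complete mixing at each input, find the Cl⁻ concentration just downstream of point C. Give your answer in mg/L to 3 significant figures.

201 L/s = 0.201 m³/s.
After input A: C = (34·36 + 0.201·640) / 34.2 = 39.55 mg/L.
After input B: C = (34.2·39.55 + 7.9·336) / 42.1 = 95.18 mg/L.
After input C: C = (42.1·95.18 + 0.2·13) / 42.3 = 94.79 mg/L.

94.8 mg/L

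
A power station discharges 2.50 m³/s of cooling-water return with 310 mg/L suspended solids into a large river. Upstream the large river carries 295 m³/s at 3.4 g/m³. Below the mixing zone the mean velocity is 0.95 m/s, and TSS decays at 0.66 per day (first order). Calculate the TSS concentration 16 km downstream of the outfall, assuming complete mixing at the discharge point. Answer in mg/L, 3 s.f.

After complete mixing, C₀ = (2.5·310 + 295·3.4) / 297.5 = 5.976 mg/L.
Travel time t = 1.6e+04 m / 0.95 m/s = 1.684e+04 s = 0.1949 d.
C = 5.976·exp(−0.66·0.1949) = 5.976·0.8793 = 5.255 mg/L.

5.25 mg/L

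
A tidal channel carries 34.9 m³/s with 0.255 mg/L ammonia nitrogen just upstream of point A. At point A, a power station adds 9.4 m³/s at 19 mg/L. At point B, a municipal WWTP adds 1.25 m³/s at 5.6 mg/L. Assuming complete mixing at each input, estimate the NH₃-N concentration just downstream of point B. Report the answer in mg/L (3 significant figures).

4.27 mg/L

After input A: C = (34.9·0.255 + 9.4·19) / 44.3 = 4.232 mg/L.
After input B: C = (44.3·4.232 + 1.25·5.6) / 45.55 = 4.27 mg/L.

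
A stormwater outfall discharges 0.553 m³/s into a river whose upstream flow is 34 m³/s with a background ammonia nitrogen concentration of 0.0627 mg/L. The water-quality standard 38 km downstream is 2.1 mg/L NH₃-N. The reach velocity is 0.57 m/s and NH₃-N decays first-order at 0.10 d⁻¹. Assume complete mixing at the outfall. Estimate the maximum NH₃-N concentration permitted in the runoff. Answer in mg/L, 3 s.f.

Travel time to the compliance point: t = 3.8e+04/0.57 = 6.667e+04 s = 0.7716 d; decay factor exp(−0.10·0.7716) = 0.9257.
So the concentration just after mixing may be at most 2.1/0.9257 = 2.268 mg/L.
Mass balance: 2.268·34.55 = 0.553·Cₑ + 34·0.0627.
Cₑ = (78.38 − 2.132) / 0.553 = 137.9 mg/L.

138 mg/L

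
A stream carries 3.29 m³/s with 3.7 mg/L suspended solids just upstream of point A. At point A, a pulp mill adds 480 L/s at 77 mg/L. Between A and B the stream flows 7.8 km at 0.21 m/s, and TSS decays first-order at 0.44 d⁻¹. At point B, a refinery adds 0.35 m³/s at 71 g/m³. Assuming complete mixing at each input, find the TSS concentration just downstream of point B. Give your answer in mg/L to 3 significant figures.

15.9 mg/L

480 L/s = 0.48 m³/s.
After input A: C = (3.29·3.7 + 0.48·77) / 3.77 = 13.03 mg/L.
Over the 7.8 km reach to input B (t = 3.714e+04 s = 0.4299 d), decay gives C = 13.03·exp(−0.44·0.4299) = 10.79 mg/L.
After input B: C = (3.77·10.79 + 0.35·71) / 4.12 = 15.9 mg/L.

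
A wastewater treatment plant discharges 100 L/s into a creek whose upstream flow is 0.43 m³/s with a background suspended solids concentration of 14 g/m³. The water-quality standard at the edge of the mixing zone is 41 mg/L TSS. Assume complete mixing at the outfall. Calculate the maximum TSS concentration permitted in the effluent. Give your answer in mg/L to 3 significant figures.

157 mg/L

100 L/s = 0.1 m³/s.
Mass balance: 41·0.53 = 0.1·Cₑ + 0.43·14.
Cₑ = (21.73 − 6.02) / 0.1 = 157.1 mg/L.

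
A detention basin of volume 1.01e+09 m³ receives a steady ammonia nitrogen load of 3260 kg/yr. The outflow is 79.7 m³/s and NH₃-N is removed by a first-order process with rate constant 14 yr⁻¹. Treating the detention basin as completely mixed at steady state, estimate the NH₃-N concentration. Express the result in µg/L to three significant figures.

0.196 µg/L

Outflow Q = 79.7 m³/s × 3.156e+07 s/yr = 2.515e+09 m³/yr.
Steady-state CSTR mass balance: W = Q·C + k·V·C, so C = W/(Q + kV).
Q + kV = 2.515e+09 + 14·1.01e+09 = 1.666e+10 m³/yr.
C = 3260/1.666e+10 = 1.957e-07 kg/m³ = 0.0001957 mg/L = 0.1957 µg/L.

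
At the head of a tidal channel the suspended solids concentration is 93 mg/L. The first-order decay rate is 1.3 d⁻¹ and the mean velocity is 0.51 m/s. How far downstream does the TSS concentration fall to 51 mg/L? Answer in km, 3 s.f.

20.4 km

From C = C₀·e^(−kt), t = ln(C₀/C)/k = ln(93/51)/1.3 = 0.6008/1.3 = 0.4621 d.
Distance = v·t = 0.51 m/s × 3.993e+04 s = 2.036e+04 m = 20.36 km.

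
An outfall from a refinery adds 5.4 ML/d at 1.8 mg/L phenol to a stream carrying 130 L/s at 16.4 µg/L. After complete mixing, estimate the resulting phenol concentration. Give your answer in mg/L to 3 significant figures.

5.4 ML/d = 0.0625 m³/s.
130 L/s = 0.13 m³/s.
16.4 µg/L = 0.0164 mg/L.
Conservation of mass across the mixing zone: C = (0.0625·1.8 + 0.13·0.0164) / (0.0625 + 0.13) = 0.1146/0.1925 = 0.5955 mg/L.

0.595 mg/L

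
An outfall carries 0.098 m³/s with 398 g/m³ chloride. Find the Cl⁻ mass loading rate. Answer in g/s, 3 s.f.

Mass flux = Q·C = 0.098 m³/s × 398 g/m³ = 39 g/s.

39.0 g/s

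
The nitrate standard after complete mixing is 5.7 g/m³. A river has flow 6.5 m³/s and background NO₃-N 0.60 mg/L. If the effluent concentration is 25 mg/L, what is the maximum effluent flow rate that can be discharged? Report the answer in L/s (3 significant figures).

1720 L/s

Mass balance at complete mixing: C_std·(Q_w + Q_r) = Q_w·C_e + Q_r·C_b.
Rearranging, Q_w = Q_r·(C_std − C_b)/(C_e − C_std) = 6.5·(5.7 − 0.6) / (25 − 5.7) = 1.718 m³/s.
= 1718 L/s.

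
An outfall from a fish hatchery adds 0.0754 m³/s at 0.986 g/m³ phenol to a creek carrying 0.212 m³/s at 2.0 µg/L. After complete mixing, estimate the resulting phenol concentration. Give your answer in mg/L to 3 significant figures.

0.260 mg/L

2.0 µg/L = 0.002 mg/L.
By mass balance at complete mixing, C = (0.0754·0.986 + 0.212·0.002) / (0.0754 + 0.212) = 0.07477/0.2874 = 0.2602 mg/L.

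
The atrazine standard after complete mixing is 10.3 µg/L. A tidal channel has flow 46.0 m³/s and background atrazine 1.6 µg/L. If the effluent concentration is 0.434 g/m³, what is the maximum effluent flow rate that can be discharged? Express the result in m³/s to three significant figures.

0.945 m³/s

1.6 µg/L = 0.0016 mg/L.
10.3 µg/L = 0.0103 mg/L.
Mass balance at complete mixing: C_std·(Q_w + Q_r) = Q_w·C_e + Q_r·C_b.
Rearranging, Q_w = Q_r·(C_std − C_b)/(C_e − C_std) = 46.0·(0.0103 − 0.0016) / (0.434 − 0.0103) = 0.9445 m³/s.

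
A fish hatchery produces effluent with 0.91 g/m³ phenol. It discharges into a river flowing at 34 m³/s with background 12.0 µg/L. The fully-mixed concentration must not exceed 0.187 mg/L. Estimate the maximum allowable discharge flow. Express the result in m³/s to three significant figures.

12.0 µg/L = 0.012 mg/L.
Mass balance at complete mixing: C_std·(Q_w + Q_r) = Q_w·C_e + Q_r·C_b.
Rearranging, Q_w = Q_r·(C_std − C_b)/(C_e − C_std) = 34·(0.187 − 0.012) / (0.91 − 0.187) = 8.23 m³/s.

8.23 m³/s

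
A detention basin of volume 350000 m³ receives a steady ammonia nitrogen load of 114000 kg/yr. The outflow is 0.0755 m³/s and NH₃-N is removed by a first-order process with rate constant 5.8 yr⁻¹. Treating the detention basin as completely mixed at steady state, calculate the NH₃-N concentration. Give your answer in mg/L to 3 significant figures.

Outflow Q = 0.0755 m³/s × 3.156e+07 s/yr = 2.383e+06 m³/yr.
Steady-state CSTR mass balance: W = Q·C + k·V·C, so C = W/(Q + kV).
Q + kV = 2.383e+06 + 5.8·350000 = 4.413e+06 m³/yr.
C = 114000/4.413e+06 = 0.02584 kg/m³ = 25.84 mg/L.

25.8 mg/L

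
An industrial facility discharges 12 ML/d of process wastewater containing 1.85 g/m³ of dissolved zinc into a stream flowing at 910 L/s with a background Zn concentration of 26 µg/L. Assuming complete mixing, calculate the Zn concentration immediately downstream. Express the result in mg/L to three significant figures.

0.268 mg/L

12 ML/d = 0.1389 m³/s.
910 L/s = 0.91 m³/s.
26 µg/L = 0.026 mg/L.
Flow-weighted mixing gives C = (0.1389·1.85 + 0.91·0.026) / (0.1389 + 0.91) = 0.2806/1.049 = 0.2675 mg/L.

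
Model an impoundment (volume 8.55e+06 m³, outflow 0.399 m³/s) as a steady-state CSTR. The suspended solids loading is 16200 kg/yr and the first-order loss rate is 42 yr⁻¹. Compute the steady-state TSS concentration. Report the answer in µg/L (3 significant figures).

43.6 µg/L

Outflow Q = 0.399 m³/s × 3.156e+07 s/yr = 1.259e+07 m³/yr.
Steady-state CSTR mass balance: W = Q·C + k·V·C, so C = W/(Q + kV).
Q + kV = 1.259e+07 + 42·8.55e+06 = 3.717e+08 m³/yr.
C = 16200/3.717e+08 = 4.358e-05 kg/m³ = 0.04358 mg/L = 43.58 µg/L.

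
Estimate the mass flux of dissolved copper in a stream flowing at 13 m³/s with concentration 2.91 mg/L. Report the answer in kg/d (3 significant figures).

Mass flux = Q·C = 13 m³/s × 2.91 g/m³ = 37.83 g/s.
= 37.83 g/s × 86.4 = 3269 kg/d.

3270 kg/d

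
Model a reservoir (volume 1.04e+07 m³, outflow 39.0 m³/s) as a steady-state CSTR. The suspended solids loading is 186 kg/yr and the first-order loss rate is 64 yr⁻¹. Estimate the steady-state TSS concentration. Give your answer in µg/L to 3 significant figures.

0.0981 µg/L

Outflow Q = 39.0 m³/s × 3.156e+07 s/yr = 1.231e+09 m³/yr.
Steady-state CSTR mass balance: W = Q·C + k·V·C, so C = W/(Q + kV).
Q + kV = 1.231e+09 + 64·1.04e+07 = 1.896e+09 m³/yr.
C = 186/1.896e+09 = 9.808e-08 kg/m³ = 9.808e-05 mg/L = 0.09808 µg/L.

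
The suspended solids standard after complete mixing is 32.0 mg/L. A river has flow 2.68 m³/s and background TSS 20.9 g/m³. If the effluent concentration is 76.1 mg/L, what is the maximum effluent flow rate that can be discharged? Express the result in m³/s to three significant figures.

0.675 m³/s

Mass balance at complete mixing: C_std·(Q_w + Q_r) = Q_w·C_e + Q_r·C_b.
Rearranging, Q_w = Q_r·(C_std − C_b)/(C_e − C_std) = 2.68·(32 − 20.9) / (76.1 − 32) = 0.6746 m³/s.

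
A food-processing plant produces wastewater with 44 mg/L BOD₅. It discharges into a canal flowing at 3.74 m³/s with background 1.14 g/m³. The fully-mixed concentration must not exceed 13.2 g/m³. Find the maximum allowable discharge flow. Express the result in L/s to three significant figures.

1460 L/s

Mass balance at complete mixing: C_std·(Q_w + Q_r) = Q_w·C_e + Q_r·C_b.
Rearranging, Q_w = Q_r·(C_std − C_b)/(C_e − C_std) = 3.74·(13.2 − 1.14) / (44 − 13.2) = 1.464 m³/s.
= 1464 L/s.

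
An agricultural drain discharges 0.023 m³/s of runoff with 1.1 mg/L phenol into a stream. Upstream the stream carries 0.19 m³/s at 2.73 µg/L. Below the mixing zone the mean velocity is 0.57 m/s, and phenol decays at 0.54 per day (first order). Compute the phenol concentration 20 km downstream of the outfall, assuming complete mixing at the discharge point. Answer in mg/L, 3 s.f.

2.73 µg/L = 0.00273 mg/L.
After complete mixing, C₀ = (0.023·1.1 + 0.19·0.00273) / 0.213 = 0.1212 mg/L.
Travel time t = 2e+04 m / 0.57 m/s = 3.509e+04 s = 0.4061 d.
C = 0.1212·exp(−0.54·0.4061) = 0.1212·0.8031 = 0.09735 mg/L.

0.0973 mg/L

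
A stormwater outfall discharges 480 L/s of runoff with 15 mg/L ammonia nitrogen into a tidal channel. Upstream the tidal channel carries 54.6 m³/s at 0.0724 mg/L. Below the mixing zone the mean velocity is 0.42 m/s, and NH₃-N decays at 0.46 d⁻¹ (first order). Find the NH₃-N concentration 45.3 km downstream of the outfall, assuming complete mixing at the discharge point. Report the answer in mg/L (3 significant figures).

0.114 mg/L

480 L/s = 0.48 m³/s.
After complete mixing, C₀ = (0.48·15 + 54.6·0.0724) / 55.08 = 0.2025 mg/L.
Travel time t = 4.53e+04 m / 0.42 m/s = 1.079e+05 s = 1.248 d.
C = 0.2025·exp(−0.46·1.248) = 0.2025·0.5631 = 0.114 mg/L.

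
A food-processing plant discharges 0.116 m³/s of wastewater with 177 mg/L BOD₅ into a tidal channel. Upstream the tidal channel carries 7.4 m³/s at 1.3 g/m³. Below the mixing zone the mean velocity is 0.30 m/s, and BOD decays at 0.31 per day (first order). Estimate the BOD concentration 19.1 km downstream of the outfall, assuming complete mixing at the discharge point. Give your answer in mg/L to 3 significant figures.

After complete mixing, C₀ = (0.116·177 + 7.4·1.3) / 7.516 = 4.012 mg/L.
Travel time t = 1.91e+04 m / 0.30 m/s = 6.367e+04 s = 0.7369 d.
C = 4.012·exp(−0.31·0.7369) = 4.012·0.7958 = 3.192 mg/L.

3.19 mg/L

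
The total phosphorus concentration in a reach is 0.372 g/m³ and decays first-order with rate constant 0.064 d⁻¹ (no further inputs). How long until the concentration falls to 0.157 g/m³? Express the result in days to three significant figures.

t = ln(C₀/C)/k = ln(0.372/0.157)/0.064 = 0.8626/0.064 = 13.48 d.

13.5 d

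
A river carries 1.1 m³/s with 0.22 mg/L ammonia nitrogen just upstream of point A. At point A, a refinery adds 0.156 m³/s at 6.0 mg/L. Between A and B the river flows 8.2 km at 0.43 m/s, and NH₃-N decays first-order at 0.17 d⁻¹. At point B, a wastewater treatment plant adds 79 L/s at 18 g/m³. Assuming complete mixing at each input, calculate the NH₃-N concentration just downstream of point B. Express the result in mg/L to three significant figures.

After input A: C = (1.1·0.22 + 0.156·6) / 1.256 = 0.9379 mg/L.
Over the 8.2 km reach to input B (t = 1.907e+04 s = 0.2207 d), decay gives C = 0.9379·exp(−0.17·0.2207) = 0.9034 mg/L.
79 L/s = 0.079 m³/s.
After input B: C = (1.256·0.9034 + 0.079·18) / 1.335 = 1.915 mg/L.

1.92 mg/L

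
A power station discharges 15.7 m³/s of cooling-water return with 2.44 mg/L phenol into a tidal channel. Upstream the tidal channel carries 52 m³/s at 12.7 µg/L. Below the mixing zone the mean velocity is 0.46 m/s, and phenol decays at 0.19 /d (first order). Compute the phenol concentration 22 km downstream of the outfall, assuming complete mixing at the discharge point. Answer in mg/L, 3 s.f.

12.7 µg/L = 0.0127 mg/L.
After complete mixing, C₀ = (15.7·2.44 + 52·0.0127) / 67.7 = 0.5756 mg/L.
Travel time t = 2.2e+04 m / 0.46 m/s = 4.783e+04 s = 0.5535 d.
C = 0.5756·exp(−0.19·0.5535) = 0.5756·0.9002 = 0.5181 mg/L.

0.518 mg/L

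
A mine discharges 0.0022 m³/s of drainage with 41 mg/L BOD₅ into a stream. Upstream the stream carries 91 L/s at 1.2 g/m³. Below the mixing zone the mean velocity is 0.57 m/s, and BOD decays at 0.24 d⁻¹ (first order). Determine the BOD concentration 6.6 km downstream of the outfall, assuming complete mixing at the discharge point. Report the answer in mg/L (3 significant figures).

91 L/s = 0.091 m³/s.
After complete mixing, C₀ = (0.0022·41 + 0.091·1.2) / 0.0932 = 2.139 mg/L.
Travel time t = 6600 m / 0.57 m/s = 1.158e+04 s = 0.134 d.
C = 2.139·exp(−0.24·0.134) = 2.139·0.9683 = 2.072 mg/L.

2.07 mg/L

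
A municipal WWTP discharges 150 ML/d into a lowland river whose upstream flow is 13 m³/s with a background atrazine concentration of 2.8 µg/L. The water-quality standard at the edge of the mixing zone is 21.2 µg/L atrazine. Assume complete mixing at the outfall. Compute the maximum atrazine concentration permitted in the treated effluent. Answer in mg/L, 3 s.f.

0.159 mg/L

150 ML/d = 1.736 m³/s.
2.8 µg/L = 0.0028 mg/L.
21.2 µg/L = 0.0212 mg/L.
Mass balance: 0.0212·14.74 = 1.736·Cₑ + 13·0.0028.
Cₑ = (0.3124 − 0.0364) / 1.736 = 0.159 mg/L.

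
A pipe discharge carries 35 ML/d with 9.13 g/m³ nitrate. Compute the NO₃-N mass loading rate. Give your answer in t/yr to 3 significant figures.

117 t/yr

35 ML/d = 0.4051 m³/s.
Mass flux = Q·C = 0.4051 m³/s × 9.13 g/m³ = 3.698 g/s.
= 3.698 g/s × 31.56 = 116.7 t/yr.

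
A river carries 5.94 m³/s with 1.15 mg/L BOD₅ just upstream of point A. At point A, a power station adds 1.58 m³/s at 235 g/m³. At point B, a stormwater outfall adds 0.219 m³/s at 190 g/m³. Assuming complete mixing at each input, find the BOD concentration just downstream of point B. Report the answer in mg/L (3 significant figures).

54.2 mg/L

After input A: C = (5.94·1.15 + 1.58·235) / 7.52 = 50.28 mg/L.
After input B: C = (7.52·50.28 + 0.219·190) / 7.739 = 54.24 mg/L.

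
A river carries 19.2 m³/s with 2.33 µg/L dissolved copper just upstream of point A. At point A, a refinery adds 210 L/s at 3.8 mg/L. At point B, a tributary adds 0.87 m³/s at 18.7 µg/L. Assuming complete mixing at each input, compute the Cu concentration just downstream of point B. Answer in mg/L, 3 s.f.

0.0424 mg/L

2.33 µg/L = 0.00233 mg/L.
210 L/s = 0.21 m³/s.
After input A: C = (19.2·0.00233 + 0.21·3.8) / 19.41 = 0.04342 mg/L.
18.7 µg/L = 0.0187 mg/L.
After input B: C = (19.41·0.04342 + 0.87·0.0187) / 20.28 = 0.04236 mg/L.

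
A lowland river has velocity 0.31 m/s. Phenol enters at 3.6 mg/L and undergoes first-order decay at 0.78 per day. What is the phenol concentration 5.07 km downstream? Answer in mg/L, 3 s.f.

3.11 mg/L

Travel time t = 5.07 km / 0.31 m/s = 5070/0.31 = 1.635e+04 s = 0.1893 d.
First-order decay: C = 3.6·exp(−0.78·0.1893) = 3.6·0.8627 = 3.106 mg/L.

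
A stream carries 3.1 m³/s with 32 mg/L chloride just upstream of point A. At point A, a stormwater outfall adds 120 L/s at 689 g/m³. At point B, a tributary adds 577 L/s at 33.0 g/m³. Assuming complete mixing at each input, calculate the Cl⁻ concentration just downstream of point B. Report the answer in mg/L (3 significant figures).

52.9 mg/L

120 L/s = 0.12 m³/s.
After input A: C = (3.1·32 + 0.12·689) / 3.22 = 56.48 mg/L.
577 L/s = 0.577 m³/s.
After input B: C = (3.22·56.48 + 0.577·33) / 3.797 = 52.92 mg/L.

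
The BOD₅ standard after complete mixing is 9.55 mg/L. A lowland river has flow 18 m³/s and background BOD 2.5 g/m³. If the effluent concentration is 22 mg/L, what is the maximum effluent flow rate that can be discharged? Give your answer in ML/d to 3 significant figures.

881 ML/d

Mass balance at complete mixing: C_std·(Q_w + Q_r) = Q_w·C_e + Q_r·C_b.
Rearranging, Q_w = Q_r·(C_std − C_b)/(C_e − C_std) = 18·(9.55 − 2.5) / (22 − 9.55) = 10.19 m³/s.
= 880.7 ML/d.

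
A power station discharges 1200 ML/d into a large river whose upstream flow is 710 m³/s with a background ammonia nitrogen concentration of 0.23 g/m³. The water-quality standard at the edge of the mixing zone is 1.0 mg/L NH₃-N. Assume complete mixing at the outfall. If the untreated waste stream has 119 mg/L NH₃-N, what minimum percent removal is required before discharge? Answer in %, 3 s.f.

1200 ML/d = 13.89 m³/s.
Mass balance: 1·723.9 = 13.89·Cₑ + 710·0.23.
Cₑ = (723.9 − 163.3) / 13.89 = 40.36 mg/L.
Required removal = 1 − 40.36/119 = 66.08 %.

66.1 %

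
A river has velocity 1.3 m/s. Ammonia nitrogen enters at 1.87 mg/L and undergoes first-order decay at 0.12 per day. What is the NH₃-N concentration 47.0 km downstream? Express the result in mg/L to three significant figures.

1.78 mg/L

Travel time t = 47.0 km / 1.3 m/s = 4.7e+04/1.3 = 3.615e+04 s = 0.4184 d.
First-order decay: C = 1.87·exp(−0.12·0.4184) = 1.87·0.951 = 1.778 mg/L.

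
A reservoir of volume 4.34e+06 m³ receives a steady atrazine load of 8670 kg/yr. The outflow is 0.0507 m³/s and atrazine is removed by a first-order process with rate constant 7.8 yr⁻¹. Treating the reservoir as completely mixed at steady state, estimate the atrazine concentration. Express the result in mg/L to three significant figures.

0.245 mg/L

Outflow Q = 0.0507 m³/s × 3.156e+07 s/yr = 1.6e+06 m³/yr.
Steady-state CSTR mass balance: W = Q·C + k·V·C, so C = W/(Q + kV).
Q + kV = 1.6e+06 + 7.8·4.34e+06 = 3.545e+07 m³/yr.
C = 8670/3.545e+07 = 0.0002446 kg/m³ = 0.2446 mg/L.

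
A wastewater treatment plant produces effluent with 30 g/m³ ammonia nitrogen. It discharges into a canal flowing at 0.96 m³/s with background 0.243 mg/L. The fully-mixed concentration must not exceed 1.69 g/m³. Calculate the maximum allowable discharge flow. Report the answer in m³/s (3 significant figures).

0.0491 m³/s

Mass balance at complete mixing: C_std·(Q_w + Q_r) = Q_w·C_e + Q_r·C_b.
Rearranging, Q_w = Q_r·(C_std − C_b)/(C_e − C_std) = 0.96·(1.69 − 0.243) / (30 − 1.69) = 0.04907 m³/s.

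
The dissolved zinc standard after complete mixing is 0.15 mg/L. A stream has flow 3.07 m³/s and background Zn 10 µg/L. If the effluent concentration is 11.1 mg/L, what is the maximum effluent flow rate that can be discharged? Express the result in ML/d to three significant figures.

3.39 ML/d

10 µg/L = 0.01 mg/L.
Mass balance at complete mixing: C_std·(Q_w + Q_r) = Q_w·C_e + Q_r·C_b.
Rearranging, Q_w = Q_r·(C_std − C_b)/(C_e − C_std) = 3.07·(0.15 − 0.01) / (11.1 − 0.15) = 0.03925 m³/s.
= 3.391 ML/d.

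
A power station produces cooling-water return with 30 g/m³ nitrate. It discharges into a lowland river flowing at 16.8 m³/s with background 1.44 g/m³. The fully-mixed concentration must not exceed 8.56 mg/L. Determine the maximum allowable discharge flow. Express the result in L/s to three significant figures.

5580 L/s

Mass balance at complete mixing: C_std·(Q_w + Q_r) = Q_w·C_e + Q_r·C_b.
Rearranging, Q_w = Q_r·(C_std − C_b)/(C_e − C_std) = 16.8·(8.56 − 1.44) / (30 − 8.56) = 5.579 m³/s.
= 5579 L/s.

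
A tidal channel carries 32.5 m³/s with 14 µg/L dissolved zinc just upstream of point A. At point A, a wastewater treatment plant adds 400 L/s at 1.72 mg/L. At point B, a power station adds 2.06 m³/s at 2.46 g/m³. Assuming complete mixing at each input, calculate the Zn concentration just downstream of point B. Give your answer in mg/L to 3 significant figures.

14 µg/L = 0.014 mg/L.
400 L/s = 0.4 m³/s.
After input A: C = (32.5·0.014 + 0.4·1.72) / 32.9 = 0.03474 mg/L.
After input B: C = (32.9·0.03474 + 2.06·2.46) / 34.96 = 0.1776 mg/L.

0.178 mg/L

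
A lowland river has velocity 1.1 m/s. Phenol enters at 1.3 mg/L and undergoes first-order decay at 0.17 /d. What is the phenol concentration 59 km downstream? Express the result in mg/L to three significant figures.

Travel time t = 59 km / 1.1 m/s = 5.9e+04/1.1 = 5.364e+04 s = 0.6208 d.
First-order decay: C = 1.3·exp(−0.17·0.6208) = 1.3·0.8998 = 1.17 mg/L.

1.17 mg/L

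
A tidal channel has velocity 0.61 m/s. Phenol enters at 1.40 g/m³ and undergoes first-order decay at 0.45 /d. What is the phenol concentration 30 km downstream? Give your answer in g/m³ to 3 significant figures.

Travel time t = 30 km / 0.61 m/s = 3e+04/0.61 = 4.918e+04 s = 0.5692 d.
First-order decay: C = 1.40·exp(−0.45·0.5692) = 1.40·0.774 = 1.084 g/m³.

1.08 g/m³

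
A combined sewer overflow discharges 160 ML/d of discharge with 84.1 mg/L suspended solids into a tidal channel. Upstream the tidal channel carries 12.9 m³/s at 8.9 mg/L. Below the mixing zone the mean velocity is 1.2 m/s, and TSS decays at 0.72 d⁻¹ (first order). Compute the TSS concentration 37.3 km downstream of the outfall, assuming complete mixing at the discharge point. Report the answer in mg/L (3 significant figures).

160 ML/d = 1.852 m³/s.
After complete mixing, C₀ = (1.852·84.1 + 12.9·8.9) / 14.75 = 18.34 mg/L.
Travel time t = 3.73e+04 m / 1.2 m/s = 3.108e+04 s = 0.3598 d.
C = 18.34·exp(−0.72·0.3598) = 18.34·0.7718 = 14.15 mg/L.

14.2 mg/L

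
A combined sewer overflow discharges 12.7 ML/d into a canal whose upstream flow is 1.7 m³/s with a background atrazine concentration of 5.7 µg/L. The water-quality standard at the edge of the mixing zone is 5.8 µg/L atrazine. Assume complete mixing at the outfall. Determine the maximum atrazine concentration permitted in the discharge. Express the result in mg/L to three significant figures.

12.7 ML/d = 0.147 m³/s.
5.7 µg/L = 0.0057 mg/L.
5.8 µg/L = 0.0058 mg/L.
Mass balance: 0.0058·1.847 = 0.147·Cₑ + 1.7·0.0057.
Cₑ = (0.01071 − 0.00969) / 0.147 = 0.006957 mg/L.

0.00696 mg/L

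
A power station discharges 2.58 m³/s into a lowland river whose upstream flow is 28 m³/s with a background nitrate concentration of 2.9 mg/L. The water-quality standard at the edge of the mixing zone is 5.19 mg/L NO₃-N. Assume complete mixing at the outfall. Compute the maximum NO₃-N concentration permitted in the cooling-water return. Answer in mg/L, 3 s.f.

Mass balance: 5.19·30.58 = 2.58·Cₑ + 28·2.9.
Cₑ = (158.7 − 81.2) / 2.58 = 30.04 mg/L.

30.0 mg/L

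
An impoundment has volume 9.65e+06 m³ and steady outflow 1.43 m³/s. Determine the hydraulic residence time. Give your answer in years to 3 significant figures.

Q = 1.43 m³/s × 3.156e+07 s/yr = 4.513e+07 m³/yr.
Hydraulic residence time τ = V/Q = 9.65e+06/4.513e+07 = 0.2138 yr.

0.214 yr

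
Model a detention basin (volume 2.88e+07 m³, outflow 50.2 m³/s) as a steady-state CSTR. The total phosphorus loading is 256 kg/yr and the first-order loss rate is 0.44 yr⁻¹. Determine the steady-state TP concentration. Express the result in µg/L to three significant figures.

Outflow Q = 50.2 m³/s × 3.156e+07 s/yr = 1.584e+09 m³/yr.
Steady-state CSTR mass balance: W = Q·C + k·V·C, so C = W/(Q + kV).
Q + kV = 1.584e+09 + 0.44·2.88e+07 = 1.597e+09 m³/yr.
C = 256/1.597e+09 = 1.603e-07 kg/m³ = 0.0001603 mg/L = 0.1603 µg/L.

0.160 µg/L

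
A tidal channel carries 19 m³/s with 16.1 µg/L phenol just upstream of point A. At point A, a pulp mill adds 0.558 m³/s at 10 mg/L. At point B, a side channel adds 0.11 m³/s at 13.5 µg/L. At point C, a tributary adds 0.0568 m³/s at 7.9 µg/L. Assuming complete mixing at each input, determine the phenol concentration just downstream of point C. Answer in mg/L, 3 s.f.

16.1 µg/L = 0.0161 mg/L.
After input A: C = (19·0.0161 + 0.558·10) / 19.56 = 0.3009 mg/L.
13.5 µg/L = 0.0135 mg/L.
After input B: C = (19.56·0.3009 + 0.11·0.0135) / 19.67 = 0.2993 mg/L.
7.9 µg/L = 0.0079 mg/L.
After input C: C = (19.67·0.2993 + 0.0568·0.0079) / 19.72 = 0.2985 mg/L.

0.298 mg/L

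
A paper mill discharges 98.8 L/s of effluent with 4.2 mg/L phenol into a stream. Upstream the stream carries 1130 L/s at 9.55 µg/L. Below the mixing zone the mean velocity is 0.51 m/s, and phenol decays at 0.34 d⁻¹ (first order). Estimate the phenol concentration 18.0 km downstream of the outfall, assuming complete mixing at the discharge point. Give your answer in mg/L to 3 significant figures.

98.8 L/s = 0.0988 m³/s.
1130 L/s = 1.13 m³/s.
9.55 µg/L = 0.00955 mg/L.
After complete mixing, C₀ = (0.0988·4.2 + 1.13·0.00955) / 1.229 = 0.3465 mg/L.
Travel time t = 1.8e+04 m / 0.51 m/s = 3.529e+04 s = 0.4085 d.
C = 0.3465·exp(−0.34·0.4085) = 0.3465·0.8703 = 0.3015 mg/L.

0.302 mg/L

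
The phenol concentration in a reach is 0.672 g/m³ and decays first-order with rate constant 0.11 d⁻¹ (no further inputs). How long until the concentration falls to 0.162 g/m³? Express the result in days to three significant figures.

12.9 d

t = ln(C₀/C)/k = ln(0.672/0.162)/0.11 = 1.423/0.11 = 12.93 d.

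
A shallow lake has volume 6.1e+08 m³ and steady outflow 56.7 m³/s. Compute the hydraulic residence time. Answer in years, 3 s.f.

0.341 yr

Q = 56.7 m³/s × 3.156e+07 s/yr = 1.789e+09 m³/yr.
Hydraulic residence time τ = V/Q = 6.1e+08/1.789e+09 = 0.3409 yr.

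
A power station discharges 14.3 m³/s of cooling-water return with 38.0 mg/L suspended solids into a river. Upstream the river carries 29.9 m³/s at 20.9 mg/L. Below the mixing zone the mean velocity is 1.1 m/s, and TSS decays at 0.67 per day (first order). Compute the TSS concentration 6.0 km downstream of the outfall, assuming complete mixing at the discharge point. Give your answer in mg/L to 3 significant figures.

After complete mixing, C₀ = (14.3·38 + 29.9·20.9) / 44.2 = 26.43 mg/L.
Travel time t = 6000 m / 1.1 m/s = 5455 s = 0.06313 d.
C = 26.43·exp(−0.67·0.06313) = 26.43·0.9586 = 25.34 mg/L.

25.3 mg/L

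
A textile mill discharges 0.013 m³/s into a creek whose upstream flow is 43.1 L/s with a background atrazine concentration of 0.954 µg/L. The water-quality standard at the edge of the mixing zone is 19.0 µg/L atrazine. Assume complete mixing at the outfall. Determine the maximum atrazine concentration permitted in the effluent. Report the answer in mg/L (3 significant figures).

43.1 L/s = 0.0431 m³/s.
0.954 µg/L = 0.000954 mg/L.
19.0 µg/L = 0.019 mg/L.
Mass balance: 0.019·0.0561 = 0.013·Cₑ + 0.0431·0.000954.
Cₑ = (0.001066 − 4.112e-05) / 0.013 = 0.07883 mg/L.

0.0788 mg/L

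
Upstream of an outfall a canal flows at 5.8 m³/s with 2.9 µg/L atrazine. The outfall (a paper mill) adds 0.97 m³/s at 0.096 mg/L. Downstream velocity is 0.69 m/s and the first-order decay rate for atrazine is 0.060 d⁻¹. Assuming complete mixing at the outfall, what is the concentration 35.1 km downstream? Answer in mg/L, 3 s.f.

0.0157 mg/L

2.9 µg/L = 0.0029 mg/L.
After complete mixing, C₀ = (0.97·0.096 + 5.8·0.0029) / 6.77 = 0.01624 mg/L.
Travel time t = 3.51e+04 m / 0.69 m/s = 5.087e+04 s = 0.5888 d.
C = 0.01624·exp(−0.060·0.5888) = 0.01624·0.9653 = 0.01568 mg/L.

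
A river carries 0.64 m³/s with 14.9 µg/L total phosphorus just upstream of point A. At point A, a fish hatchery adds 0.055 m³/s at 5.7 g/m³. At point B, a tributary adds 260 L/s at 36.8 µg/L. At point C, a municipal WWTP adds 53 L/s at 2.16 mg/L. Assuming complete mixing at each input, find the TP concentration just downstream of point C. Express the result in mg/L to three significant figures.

14.9 µg/L = 0.0149 mg/L.
After input A: C = (0.64·0.0149 + 0.055·5.7) / 0.695 = 0.4648 mg/L.
260 L/s = 0.26 m³/s.
36.8 µg/L = 0.0368 mg/L.
After input B: C = (0.695·0.4648 + 0.26·0.0368) / 0.955 = 0.3483 mg/L.
53 L/s = 0.053 m³/s.
After input C: C = (0.955·0.3483 + 0.053·2.16) / 1.008 = 0.4435 mg/L.

0.444 mg/L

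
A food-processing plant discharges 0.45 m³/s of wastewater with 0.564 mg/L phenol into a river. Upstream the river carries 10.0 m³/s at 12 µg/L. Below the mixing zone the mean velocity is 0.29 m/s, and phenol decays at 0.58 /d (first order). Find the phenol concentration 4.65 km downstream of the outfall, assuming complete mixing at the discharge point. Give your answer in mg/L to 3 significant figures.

0.0321 mg/L

12 µg/L = 0.012 mg/L.
After complete mixing, C₀ = (0.45·0.564 + 10·0.012) / 10.45 = 0.03577 mg/L.
Travel time t = 4650 m / 0.29 m/s = 1.603e+04 s = 0.1856 d.
C = 0.03577·exp(−0.58·0.1856) = 0.03577·0.898 = 0.03212 mg/L.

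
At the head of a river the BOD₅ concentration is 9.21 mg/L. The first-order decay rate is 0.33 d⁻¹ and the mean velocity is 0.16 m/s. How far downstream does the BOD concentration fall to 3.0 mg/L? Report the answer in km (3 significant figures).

47.0 km

From C = C₀·e^(−kt), t = ln(C₀/C)/k = ln(9.21/3.0)/0.33 = 1.122/0.33 = 3.399 d.
Distance = v·t = 0.16 m/s × 2.937e+05 s = 4.699e+04 m = 46.99 km.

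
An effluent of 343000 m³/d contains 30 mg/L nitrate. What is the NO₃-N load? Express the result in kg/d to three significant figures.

343000 m³/d = 3.97 m³/s.
Mass flux = Q·C = 3.97 m³/s × 30 g/m³ = 119.1 g/s.
= 119.1 g/s × 86.4 = 1.029e+04 kg/d.

10300 kg/d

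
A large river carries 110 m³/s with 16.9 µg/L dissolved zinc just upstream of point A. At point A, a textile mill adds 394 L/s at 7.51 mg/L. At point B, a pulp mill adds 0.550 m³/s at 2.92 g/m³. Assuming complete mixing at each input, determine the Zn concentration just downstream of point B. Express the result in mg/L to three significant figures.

0.0579 mg/L

16.9 µg/L = 0.0169 mg/L.
394 L/s = 0.394 m³/s.
After input A: C = (110·0.0169 + 0.394·7.51) / 110.4 = 0.04364 mg/L.
After input B: C = (110.4·0.04364 + 0.55·2.92) / 110.9 = 0.0579 mg/L.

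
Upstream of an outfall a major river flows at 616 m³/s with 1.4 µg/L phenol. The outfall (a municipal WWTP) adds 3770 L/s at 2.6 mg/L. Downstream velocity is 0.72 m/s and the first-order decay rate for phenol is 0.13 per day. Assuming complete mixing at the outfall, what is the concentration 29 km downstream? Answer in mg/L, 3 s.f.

3770 L/s = 3.77 m³/s.
1.4 µg/L = 0.0014 mg/L.
After complete mixing, C₀ = (3.77·2.6 + 616·0.0014) / 619.8 = 0.01721 mg/L.
Travel time t = 2.9e+04 m / 0.72 m/s = 4.028e+04 s = 0.4662 d.
C = 0.01721·exp(−0.13·0.4662) = 0.01721·0.9412 = 0.0162 mg/L.

0.0162 mg/L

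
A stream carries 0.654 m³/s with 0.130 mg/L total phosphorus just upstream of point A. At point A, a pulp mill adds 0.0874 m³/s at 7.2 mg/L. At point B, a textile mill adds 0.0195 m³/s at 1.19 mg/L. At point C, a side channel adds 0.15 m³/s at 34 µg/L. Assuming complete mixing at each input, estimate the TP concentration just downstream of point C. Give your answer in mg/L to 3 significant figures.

After input A: C = (0.654·0.13 + 0.0874·7.2) / 0.7414 = 0.9634 mg/L.
After input B: C = (0.7414·0.9634 + 0.0195·1.19) / 0.7609 = 0.9693 mg/L.
34 µg/L = 0.034 mg/L.
After input C: C = (0.7609·0.9693 + 0.15·0.034) / 0.9109 = 0.8152 mg/L.

0.815 mg/L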